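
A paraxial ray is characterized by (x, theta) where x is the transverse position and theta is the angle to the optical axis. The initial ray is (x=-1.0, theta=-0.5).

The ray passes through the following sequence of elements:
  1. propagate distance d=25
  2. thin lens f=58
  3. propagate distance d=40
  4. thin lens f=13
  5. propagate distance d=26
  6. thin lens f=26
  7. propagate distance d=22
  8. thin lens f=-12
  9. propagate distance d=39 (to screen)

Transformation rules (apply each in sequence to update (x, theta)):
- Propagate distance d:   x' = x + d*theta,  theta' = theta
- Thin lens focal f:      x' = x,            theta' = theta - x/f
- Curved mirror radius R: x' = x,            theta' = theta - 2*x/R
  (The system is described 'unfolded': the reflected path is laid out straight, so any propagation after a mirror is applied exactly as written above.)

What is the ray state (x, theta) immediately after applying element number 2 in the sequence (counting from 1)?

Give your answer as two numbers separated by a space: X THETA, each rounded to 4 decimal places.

Answer: -13.5000 -0.2672

Derivation:
Initial: x=-1.0000 theta=-0.5000
After 1 (propagate distance d=25): x=-13.5000 theta=-0.5000
After 2 (thin lens f=58): x=-13.5000 theta=-31/116 (≈-0.2672)
Rounded to 4 decimal places: x = -13.5000, theta = -0.2672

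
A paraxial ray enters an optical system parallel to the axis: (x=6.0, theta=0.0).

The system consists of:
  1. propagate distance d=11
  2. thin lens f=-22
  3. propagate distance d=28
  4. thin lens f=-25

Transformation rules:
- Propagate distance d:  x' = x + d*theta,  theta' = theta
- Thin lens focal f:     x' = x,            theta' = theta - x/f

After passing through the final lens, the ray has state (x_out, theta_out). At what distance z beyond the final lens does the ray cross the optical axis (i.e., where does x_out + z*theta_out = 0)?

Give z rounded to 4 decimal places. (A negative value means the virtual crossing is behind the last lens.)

Answer: -16.6667

Derivation:
Initial: x=6.0000 theta=0.0000
After 1 (propagate distance d=11): x=6.0000 theta=0.0000
After 2 (thin lens f=-22): x=6.0000 theta=3/11 (≈0.2727)
After 3 (propagate distance d=28): x=150/11 (≈13.6364) theta=3/11 (≈0.2727)
After 4 (thin lens f=-25): x=150/11 (≈13.6364) theta=9/11 (≈0.8182)
z_focus = -x_out/theta_out = -(150/11)/(9/11) = -50/3 ≈ -16.6667
Rounded to 4 decimal places: z = -16.6667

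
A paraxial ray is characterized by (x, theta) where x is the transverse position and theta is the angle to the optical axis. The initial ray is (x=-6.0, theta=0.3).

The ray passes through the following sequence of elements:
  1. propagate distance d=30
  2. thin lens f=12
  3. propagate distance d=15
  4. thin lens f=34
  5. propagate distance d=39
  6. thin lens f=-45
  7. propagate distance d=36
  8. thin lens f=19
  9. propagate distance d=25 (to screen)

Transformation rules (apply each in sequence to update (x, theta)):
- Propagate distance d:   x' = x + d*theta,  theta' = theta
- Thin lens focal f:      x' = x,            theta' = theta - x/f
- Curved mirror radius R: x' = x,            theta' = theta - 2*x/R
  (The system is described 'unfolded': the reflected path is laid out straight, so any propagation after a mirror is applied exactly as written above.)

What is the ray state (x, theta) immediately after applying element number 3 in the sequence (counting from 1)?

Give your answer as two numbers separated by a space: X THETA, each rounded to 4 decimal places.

Answer: 3.7500 0.0500

Derivation:
Initial: x=-6.0000 theta=0.3000
After 1 (propagate distance d=30): x=3.0000 theta=0.3000
After 2 (thin lens f=12): x=3.0000 theta=0.0500
After 3 (propagate distance d=15): x=3.7500 theta=0.0500
Rounded to 4 decimal places: x = 3.7500, theta = 0.0500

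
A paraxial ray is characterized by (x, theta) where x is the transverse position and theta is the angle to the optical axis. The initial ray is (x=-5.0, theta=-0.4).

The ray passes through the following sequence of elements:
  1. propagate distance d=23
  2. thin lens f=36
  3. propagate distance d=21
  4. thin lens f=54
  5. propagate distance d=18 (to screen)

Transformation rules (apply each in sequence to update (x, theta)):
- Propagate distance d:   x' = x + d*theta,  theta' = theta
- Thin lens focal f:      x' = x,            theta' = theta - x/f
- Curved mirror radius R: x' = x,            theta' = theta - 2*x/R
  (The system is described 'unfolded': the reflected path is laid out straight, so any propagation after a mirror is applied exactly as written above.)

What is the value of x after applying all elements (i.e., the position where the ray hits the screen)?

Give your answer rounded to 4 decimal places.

Initial: x=-5.0000 theta=-0.4000
After 1 (propagate distance d=23): x=-14.2000 theta=-0.4000
After 2 (thin lens f=36): x=-14.2000 theta=-1/180 (≈-0.0056)
After 3 (propagate distance d=21): x=-859/60 (≈-14.3167) theta=-1/180 (≈-0.0056)
After 4 (thin lens f=54): x=-859/60 (≈-14.3167) theta=841/3240 (≈0.2596)
After 5 (propagate distance d=18 (to screen)): x=-434/45 (≈-9.6444) theta=841/3240 (≈0.2596)
Rounded to 4 decimal places: x = -9.6444

Answer: -9.6444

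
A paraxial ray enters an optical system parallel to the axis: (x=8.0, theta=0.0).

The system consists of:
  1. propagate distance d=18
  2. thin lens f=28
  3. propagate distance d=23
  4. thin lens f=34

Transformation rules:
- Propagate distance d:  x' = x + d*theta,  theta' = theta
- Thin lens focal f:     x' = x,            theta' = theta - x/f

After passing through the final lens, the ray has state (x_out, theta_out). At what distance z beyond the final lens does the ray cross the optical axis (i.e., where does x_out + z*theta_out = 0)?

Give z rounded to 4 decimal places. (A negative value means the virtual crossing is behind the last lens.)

Initial: x=8.0000 theta=0.0000
After 1 (propagate distance d=18): x=8.0000 theta=0.0000
After 2 (thin lens f=28): x=8.0000 theta=-2/7 (≈-0.2857)
After 3 (propagate distance d=23): x=10/7 (≈1.4286) theta=-2/7 (≈-0.2857)
After 4 (thin lens f=34): x=10/7 (≈1.4286) theta=-39/119 (≈-0.3277)
z_focus = -x_out/theta_out = -(10/7)/(-39/119) = 170/39 ≈ 4.3590
Rounded to 4 decimal places: z = 4.3590

Answer: 4.3590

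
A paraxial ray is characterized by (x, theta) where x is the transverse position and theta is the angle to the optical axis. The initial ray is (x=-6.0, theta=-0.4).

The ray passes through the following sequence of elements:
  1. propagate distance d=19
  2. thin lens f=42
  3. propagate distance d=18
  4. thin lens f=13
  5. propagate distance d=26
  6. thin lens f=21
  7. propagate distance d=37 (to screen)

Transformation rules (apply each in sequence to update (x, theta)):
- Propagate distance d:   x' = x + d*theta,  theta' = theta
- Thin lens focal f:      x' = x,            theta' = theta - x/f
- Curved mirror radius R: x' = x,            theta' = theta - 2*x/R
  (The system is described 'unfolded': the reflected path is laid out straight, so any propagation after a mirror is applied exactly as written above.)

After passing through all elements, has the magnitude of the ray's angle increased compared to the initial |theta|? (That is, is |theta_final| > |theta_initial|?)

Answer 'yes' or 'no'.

Initial: x=-6.0000 theta=-0.4000
After 1 (propagate distance d=19): x=-13.6000 theta=-0.4000
After 2 (thin lens f=42): x=-13.6000 theta=-8/105 (≈-0.0762)
After 3 (propagate distance d=18): x=-524/35 (≈-14.9714) theta=-8/105 (≈-0.0762)
After 4 (thin lens f=13): x=-524/35 (≈-14.9714) theta=1468/1365 (≈1.0755)
After 5 (propagate distance d=26): x=1364/105 (≈12.9905) theta=1468/1365 (≈1.0755)
After 6 (thin lens f=21): x=1364/105 (≈12.9905) theta=13096/28665 (≈0.4569)
After 7 (propagate distance d=37 (to screen)): x=856924/28665 (≈29.8944) theta=13096/28665 (≈0.4569)
|theta_initial|=0.4000 |theta_final|=13096/28665 (≈0.4569) -> increased

Answer: yes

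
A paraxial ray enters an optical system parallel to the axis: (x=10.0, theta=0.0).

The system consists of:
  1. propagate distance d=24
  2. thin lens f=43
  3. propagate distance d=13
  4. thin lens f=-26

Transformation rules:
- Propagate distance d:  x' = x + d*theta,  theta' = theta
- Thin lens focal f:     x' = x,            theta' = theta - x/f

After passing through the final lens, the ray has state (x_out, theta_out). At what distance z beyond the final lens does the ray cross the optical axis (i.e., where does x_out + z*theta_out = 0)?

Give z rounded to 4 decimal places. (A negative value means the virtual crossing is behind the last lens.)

Initial: x=10.0000 theta=0.0000
After 1 (propagate distance d=24): x=10.0000 theta=0.0000
After 2 (thin lens f=43): x=10.0000 theta=-10/43 (≈-0.2326)
After 3 (propagate distance d=13): x=300/43 (≈6.9767) theta=-10/43 (≈-0.2326)
After 4 (thin lens f=-26): x=300/43 (≈6.9767) theta=20/559 (≈0.0358)
z_focus = -x_out/theta_out = -(300/43)/(20/559) = -195.0000
Rounded to 4 decimal places: z = -195.0000

Answer: -195.0000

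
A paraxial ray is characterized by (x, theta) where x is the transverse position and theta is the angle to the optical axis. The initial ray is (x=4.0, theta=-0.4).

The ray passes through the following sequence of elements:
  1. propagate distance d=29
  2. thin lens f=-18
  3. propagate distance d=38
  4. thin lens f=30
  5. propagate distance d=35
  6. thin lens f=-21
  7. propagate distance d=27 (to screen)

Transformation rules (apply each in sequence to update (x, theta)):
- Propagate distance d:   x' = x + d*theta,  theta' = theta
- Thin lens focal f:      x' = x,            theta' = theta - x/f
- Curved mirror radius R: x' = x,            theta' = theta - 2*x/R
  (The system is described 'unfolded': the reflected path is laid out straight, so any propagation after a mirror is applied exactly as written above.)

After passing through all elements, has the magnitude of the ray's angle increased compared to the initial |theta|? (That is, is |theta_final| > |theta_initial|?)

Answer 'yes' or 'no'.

Initial: x=4.0000 theta=-0.4000
After 1 (propagate distance d=29): x=-7.6000 theta=-0.4000
After 2 (thin lens f=-18): x=-7.6000 theta=-37/45 (≈-0.8222)
After 3 (propagate distance d=38): x=-1748/45 (≈-38.8444) theta=-37/45 (≈-0.8222)
After 4 (thin lens f=30): x=-1748/45 (≈-38.8444) theta=319/675 (≈0.4726)
After 5 (propagate distance d=35): x=-3011/135 (≈-22.3037) theta=319/675 (≈0.4726)
After 6 (thin lens f=-21): x=-3011/135 (≈-22.3037) theta=-8356/14175 (≈-0.5895)
After 7 (propagate distance d=27 (to screen)): x=-180589/4725 (≈-38.2199) theta=-8356/14175 (≈-0.5895)
|theta_initial|=0.4000 |theta_final|=8356/14175 (≈0.5895) -> increased

Answer: yes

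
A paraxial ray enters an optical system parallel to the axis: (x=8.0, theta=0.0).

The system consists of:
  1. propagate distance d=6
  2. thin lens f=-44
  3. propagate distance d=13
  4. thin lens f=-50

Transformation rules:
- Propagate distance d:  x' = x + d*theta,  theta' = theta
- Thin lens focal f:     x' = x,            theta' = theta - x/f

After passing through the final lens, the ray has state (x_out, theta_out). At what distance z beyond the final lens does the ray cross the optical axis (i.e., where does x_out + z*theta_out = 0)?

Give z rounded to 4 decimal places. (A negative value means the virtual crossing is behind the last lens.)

Initial: x=8.0000 theta=0.0000
After 1 (propagate distance d=6): x=8.0000 theta=0.0000
After 2 (thin lens f=-44): x=8.0000 theta=2/11 (≈0.1818)
After 3 (propagate distance d=13): x=114/11 (≈10.3636) theta=2/11 (≈0.1818)
After 4 (thin lens f=-50): x=114/11 (≈10.3636) theta=107/275 (≈0.3891)
z_focus = -x_out/theta_out = -(114/11)/(107/275) = -2850/107 ≈ -26.6355
Rounded to 4 decimal places: z = -26.6355

Answer: -26.6355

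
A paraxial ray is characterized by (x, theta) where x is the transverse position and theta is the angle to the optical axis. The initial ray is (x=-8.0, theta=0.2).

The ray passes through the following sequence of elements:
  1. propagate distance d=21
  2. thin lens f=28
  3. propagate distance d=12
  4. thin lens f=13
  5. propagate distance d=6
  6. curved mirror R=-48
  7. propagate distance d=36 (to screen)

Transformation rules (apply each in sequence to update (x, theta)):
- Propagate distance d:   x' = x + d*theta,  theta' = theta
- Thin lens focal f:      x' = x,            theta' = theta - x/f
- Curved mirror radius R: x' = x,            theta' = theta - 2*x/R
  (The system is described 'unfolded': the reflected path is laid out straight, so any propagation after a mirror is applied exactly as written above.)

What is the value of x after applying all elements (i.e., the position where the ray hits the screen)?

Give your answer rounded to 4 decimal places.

Answer: 16.7962

Derivation:
Initial: x=-8.0000 theta=0.2000
After 1 (propagate distance d=21): x=-3.8000 theta=0.2000
After 2 (thin lens f=28): x=-3.8000 theta=47/140 (≈0.3357)
After 3 (propagate distance d=12): x=8/35 (≈0.2286) theta=47/140 (≈0.3357)
After 4 (thin lens f=13): x=8/35 (≈0.2286) theta=579/1820 (≈0.3181)
After 5 (propagate distance d=6): x=389/182 (≈2.1374) theta=579/1820 (≈0.3181)
After 6 (curved mirror R=-48): x=389/182 (≈2.1374) theta=8893/21840 (≈0.4072)
After 7 (propagate distance d=36 (to screen)): x=4367/260 (≈16.7962) theta=8893/21840 (≈0.4072)
Rounded to 4 decimal places: x = 16.7962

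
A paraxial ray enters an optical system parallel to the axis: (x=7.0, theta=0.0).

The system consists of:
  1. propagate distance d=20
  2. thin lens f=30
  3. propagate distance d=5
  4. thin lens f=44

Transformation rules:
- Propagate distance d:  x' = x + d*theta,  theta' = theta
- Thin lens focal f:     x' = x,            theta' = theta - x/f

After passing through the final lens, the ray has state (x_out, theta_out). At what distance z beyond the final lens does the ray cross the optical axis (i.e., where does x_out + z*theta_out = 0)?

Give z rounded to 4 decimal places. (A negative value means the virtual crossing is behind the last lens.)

Answer: 15.9420

Derivation:
Initial: x=7.0000 theta=0.0000
After 1 (propagate distance d=20): x=7.0000 theta=0.0000
After 2 (thin lens f=30): x=7.0000 theta=-7/30 (≈-0.2333)
After 3 (propagate distance d=5): x=35/6 (≈5.8333) theta=-7/30 (≈-0.2333)
After 4 (thin lens f=44): x=35/6 (≈5.8333) theta=-161/440 (≈-0.3659)
z_focus = -x_out/theta_out = -(35/6)/(-161/440) = 1100/69 ≈ 15.9420
Rounded to 4 decimal places: z = 15.9420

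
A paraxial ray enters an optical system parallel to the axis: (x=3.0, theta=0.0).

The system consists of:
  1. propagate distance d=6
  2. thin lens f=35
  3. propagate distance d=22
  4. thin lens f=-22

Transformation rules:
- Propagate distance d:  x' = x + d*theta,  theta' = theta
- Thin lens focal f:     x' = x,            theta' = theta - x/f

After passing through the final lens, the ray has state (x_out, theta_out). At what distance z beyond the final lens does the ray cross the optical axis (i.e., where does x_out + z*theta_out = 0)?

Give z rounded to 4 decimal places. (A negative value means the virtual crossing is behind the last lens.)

Answer: 31.7778

Derivation:
Initial: x=3.0000 theta=0.0000
After 1 (propagate distance d=6): x=3.0000 theta=0.0000
After 2 (thin lens f=35): x=3.0000 theta=-3/35 (≈-0.0857)
After 3 (propagate distance d=22): x=39/35 (≈1.1143) theta=-3/35 (≈-0.0857)
After 4 (thin lens f=-22): x=39/35 (≈1.1143) theta=-27/770 (≈-0.0351)
z_focus = -x_out/theta_out = -(39/35)/(-27/770) = 286/9 ≈ 31.7778
Rounded to 4 decimal places: z = 31.7778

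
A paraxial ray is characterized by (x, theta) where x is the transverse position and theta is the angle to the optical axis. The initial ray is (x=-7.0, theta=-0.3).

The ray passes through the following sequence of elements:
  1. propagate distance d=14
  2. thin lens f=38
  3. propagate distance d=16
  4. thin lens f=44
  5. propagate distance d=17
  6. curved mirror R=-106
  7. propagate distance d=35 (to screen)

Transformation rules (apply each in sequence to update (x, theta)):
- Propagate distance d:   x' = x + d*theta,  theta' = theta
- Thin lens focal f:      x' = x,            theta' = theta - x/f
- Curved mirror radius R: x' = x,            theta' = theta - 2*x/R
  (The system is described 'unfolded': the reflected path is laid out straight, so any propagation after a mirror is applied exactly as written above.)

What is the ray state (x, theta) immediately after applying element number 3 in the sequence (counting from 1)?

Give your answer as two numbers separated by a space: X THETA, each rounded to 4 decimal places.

Answer: -11.2842 -0.0053

Derivation:
Initial: x=-7.0000 theta=-0.3000
After 1 (propagate distance d=14): x=-11.2000 theta=-0.3000
After 2 (thin lens f=38): x=-11.2000 theta=-1/190 (≈-0.0053)
After 3 (propagate distance d=16): x=-1072/95 (≈-11.2842) theta=-1/190 (≈-0.0053)
Rounded to 4 decimal places: x = -11.2842, theta = -0.0053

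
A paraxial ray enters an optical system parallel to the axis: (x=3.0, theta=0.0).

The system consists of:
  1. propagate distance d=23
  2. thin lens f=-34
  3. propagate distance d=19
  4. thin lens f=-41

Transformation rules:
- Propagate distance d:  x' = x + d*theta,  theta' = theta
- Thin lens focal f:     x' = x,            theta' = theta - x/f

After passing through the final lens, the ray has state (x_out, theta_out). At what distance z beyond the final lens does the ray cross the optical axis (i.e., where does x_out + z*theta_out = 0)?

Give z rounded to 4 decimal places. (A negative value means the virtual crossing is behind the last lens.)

Answer: -23.1170

Derivation:
Initial: x=3.0000 theta=0.0000
After 1 (propagate distance d=23): x=3.0000 theta=0.0000
After 2 (thin lens f=-34): x=3.0000 theta=3/34 (≈0.0882)
After 3 (propagate distance d=19): x=159/34 (≈4.6765) theta=3/34 (≈0.0882)
After 4 (thin lens f=-41): x=159/34 (≈4.6765) theta=141/697 (≈0.2023)
z_focus = -x_out/theta_out = -(159/34)/(141/697) = -2173/94 ≈ -23.1170
Rounded to 4 decimal places: z = -23.1170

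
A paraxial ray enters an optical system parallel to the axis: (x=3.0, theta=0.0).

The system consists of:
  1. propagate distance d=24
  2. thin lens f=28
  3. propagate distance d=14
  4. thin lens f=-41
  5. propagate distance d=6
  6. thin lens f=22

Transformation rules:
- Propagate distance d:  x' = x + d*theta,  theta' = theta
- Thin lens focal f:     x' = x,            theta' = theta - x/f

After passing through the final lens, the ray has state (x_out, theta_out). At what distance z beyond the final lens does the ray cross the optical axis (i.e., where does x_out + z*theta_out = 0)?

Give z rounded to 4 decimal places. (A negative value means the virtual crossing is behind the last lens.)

Initial: x=3.0000 theta=0.0000
After 1 (propagate distance d=24): x=3.0000 theta=0.0000
After 2 (thin lens f=28): x=3.0000 theta=-3/28 (≈-0.1071)
After 3 (propagate distance d=14): x=1.5000 theta=-3/28 (≈-0.1071)
After 4 (thin lens f=-41): x=1.5000 theta=-81/1148 (≈-0.0706)
After 5 (propagate distance d=6): x=309/287 (≈1.0767) theta=-81/1148 (≈-0.0706)
After 6 (thin lens f=22): x=309/287 (≈1.0767) theta=-1509/12628 (≈-0.1195)
z_focus = -x_out/theta_out = -(309/287)/(-1509/12628) = 4532/503 ≈ 9.0099
Rounded to 4 decimal places: z = 9.0099

Answer: 9.0099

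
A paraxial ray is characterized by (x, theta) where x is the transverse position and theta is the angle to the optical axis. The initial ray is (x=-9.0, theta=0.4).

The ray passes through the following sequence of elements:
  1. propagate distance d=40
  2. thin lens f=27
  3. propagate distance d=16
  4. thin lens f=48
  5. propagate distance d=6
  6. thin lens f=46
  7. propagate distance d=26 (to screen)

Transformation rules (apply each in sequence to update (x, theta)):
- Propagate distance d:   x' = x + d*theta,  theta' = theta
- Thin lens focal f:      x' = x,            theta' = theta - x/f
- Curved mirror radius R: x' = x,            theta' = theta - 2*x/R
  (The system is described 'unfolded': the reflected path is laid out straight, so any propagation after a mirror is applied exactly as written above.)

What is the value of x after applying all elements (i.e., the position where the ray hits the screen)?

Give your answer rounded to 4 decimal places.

Answer: 2.5347

Derivation:
Initial: x=-9.0000 theta=0.4000
After 1 (propagate distance d=40): x=7.0000 theta=0.4000
After 2 (thin lens f=27): x=7.0000 theta=19/135 (≈0.1407)
After 3 (propagate distance d=16): x=1249/135 (≈9.2519) theta=19/135 (≈0.1407)
After 4 (thin lens f=48): x=1249/135 (≈9.2519) theta=-337/6480 (≈-0.0520)
After 5 (propagate distance d=6): x=1931/216 (≈8.9398) theta=-337/6480 (≈-0.0520)
After 6 (thin lens f=46): x=1931/216 (≈8.9398) theta=-9179/37260 (≈-0.2463)
After 7 (propagate distance d=26 (to screen)): x=188887/74520 (≈2.5347) theta=-9179/37260 (≈-0.2463)
Rounded to 4 decimal places: x = 2.5347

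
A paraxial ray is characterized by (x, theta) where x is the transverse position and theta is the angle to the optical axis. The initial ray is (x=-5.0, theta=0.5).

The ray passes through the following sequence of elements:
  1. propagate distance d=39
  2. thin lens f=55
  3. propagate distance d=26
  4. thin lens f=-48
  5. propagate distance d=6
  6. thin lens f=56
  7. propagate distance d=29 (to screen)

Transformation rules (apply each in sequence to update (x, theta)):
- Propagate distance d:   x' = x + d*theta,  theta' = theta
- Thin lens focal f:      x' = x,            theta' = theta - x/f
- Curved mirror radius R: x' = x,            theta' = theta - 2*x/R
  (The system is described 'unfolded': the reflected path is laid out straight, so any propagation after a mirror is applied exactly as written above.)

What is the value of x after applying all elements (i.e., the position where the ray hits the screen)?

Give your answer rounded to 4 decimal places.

Initial: x=-5.0000 theta=0.5000
After 1 (propagate distance d=39): x=14.5000 theta=0.5000
After 2 (thin lens f=55): x=14.5000 theta=13/55 (≈0.2364)
After 3 (propagate distance d=26): x=2271/110 (≈20.6455) theta=13/55 (≈0.2364)
After 4 (thin lens f=-48): x=2271/110 (≈20.6455) theta=1173/1760 (≈0.6665)
After 5 (propagate distance d=6): x=21687/880 (≈24.6443) theta=1173/1760 (≈0.6665)
After 6 (thin lens f=56): x=21687/880 (≈24.6443) theta=11157/49280 (≈0.2264)
After 7 (propagate distance d=29 (to screen)): x=307605/9856 (≈31.2099) theta=11157/49280 (≈0.2264)
Rounded to 4 decimal places: x = 31.2099

Answer: 31.2099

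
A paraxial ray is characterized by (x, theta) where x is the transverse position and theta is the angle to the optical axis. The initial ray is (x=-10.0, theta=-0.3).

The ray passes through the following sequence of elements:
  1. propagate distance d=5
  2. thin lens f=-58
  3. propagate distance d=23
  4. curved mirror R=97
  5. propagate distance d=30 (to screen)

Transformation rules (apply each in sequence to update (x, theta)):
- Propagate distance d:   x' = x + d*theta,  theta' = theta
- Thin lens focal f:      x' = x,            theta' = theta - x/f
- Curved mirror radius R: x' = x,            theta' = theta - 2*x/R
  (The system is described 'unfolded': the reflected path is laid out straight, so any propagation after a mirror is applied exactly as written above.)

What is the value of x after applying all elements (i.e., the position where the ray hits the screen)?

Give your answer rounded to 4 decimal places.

Answer: -23.7063

Derivation:
Initial: x=-10.0000 theta=-0.3000
After 1 (propagate distance d=5): x=-11.5000 theta=-0.3000
After 2 (thin lens f=-58): x=-11.5000 theta=-289/580 (≈-0.4983)
After 3 (propagate distance d=23): x=-13317/580 (≈-22.9603) theta=-289/580 (≈-0.4983)
After 4 (curved mirror R=97): x=-13317/580 (≈-22.9603) theta=-1399/56260 (≈-0.0249)
After 5 (propagate distance d=30 (to screen)): x=-1333719/56260 (≈-23.7063) theta=-1399/56260 (≈-0.0249)
Rounded to 4 decimal places: x = -23.7063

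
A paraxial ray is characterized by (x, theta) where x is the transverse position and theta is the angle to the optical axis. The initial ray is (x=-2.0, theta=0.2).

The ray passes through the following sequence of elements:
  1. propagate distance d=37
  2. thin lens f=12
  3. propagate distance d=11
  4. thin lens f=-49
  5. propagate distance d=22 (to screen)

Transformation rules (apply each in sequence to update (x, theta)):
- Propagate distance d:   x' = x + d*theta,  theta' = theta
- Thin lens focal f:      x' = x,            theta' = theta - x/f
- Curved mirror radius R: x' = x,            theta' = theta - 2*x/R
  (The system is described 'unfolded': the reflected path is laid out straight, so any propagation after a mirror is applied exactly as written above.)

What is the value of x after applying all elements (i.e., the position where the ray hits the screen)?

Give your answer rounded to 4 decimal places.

Initial: x=-2.0000 theta=0.2000
After 1 (propagate distance d=37): x=5.4000 theta=0.2000
After 2 (thin lens f=12): x=5.4000 theta=-0.2500
After 3 (propagate distance d=11): x=2.6500 theta=-0.2500
After 4 (thin lens f=-49): x=2.6500 theta=-48/245 (≈-0.1959)
After 5 (propagate distance d=22 (to screen)): x=-1627/980 (≈-1.6602) theta=-48/245 (≈-0.1959)
Rounded to 4 decimal places: x = -1.6602

Answer: -1.6602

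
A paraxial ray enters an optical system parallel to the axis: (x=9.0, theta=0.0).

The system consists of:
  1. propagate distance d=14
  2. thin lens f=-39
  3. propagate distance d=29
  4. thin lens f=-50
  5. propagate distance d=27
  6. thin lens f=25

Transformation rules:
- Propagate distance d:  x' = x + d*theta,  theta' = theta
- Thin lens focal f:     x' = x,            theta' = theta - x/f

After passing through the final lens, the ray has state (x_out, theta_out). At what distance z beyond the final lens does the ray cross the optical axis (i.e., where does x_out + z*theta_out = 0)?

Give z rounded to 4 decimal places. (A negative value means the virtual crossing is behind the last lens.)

Initial: x=9.0000 theta=0.0000
After 1 (propagate distance d=14): x=9.0000 theta=0.0000
After 2 (thin lens f=-39): x=9.0000 theta=3/13 (≈0.2308)
After 3 (propagate distance d=29): x=204/13 (≈15.6923) theta=3/13 (≈0.2308)
After 4 (thin lens f=-50): x=204/13 (≈15.6923) theta=177/325 (≈0.5446)
After 5 (propagate distance d=27): x=9879/325 (≈30.3969) theta=177/325 (≈0.5446)
After 6 (thin lens f=25): x=9879/325 (≈30.3969) theta=-5454/8125 (≈-0.6713)
z_focus = -x_out/theta_out = -(9879/325)/(-5454/8125) = 82325/1818 ≈ 45.2833
Rounded to 4 decimal places: z = 45.2833

Answer: 45.2833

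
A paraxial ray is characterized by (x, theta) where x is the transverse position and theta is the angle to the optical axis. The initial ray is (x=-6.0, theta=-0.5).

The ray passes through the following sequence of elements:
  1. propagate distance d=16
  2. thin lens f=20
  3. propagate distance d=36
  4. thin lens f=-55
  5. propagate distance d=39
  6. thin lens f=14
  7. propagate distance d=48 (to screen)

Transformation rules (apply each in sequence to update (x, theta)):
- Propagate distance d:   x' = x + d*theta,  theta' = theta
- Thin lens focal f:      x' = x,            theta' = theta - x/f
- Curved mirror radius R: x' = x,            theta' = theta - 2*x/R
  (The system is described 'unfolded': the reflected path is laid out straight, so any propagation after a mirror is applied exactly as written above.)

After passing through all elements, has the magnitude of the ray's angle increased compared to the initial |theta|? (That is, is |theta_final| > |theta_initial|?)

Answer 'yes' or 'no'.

Initial: x=-6.0000 theta=-0.5000
After 1 (propagate distance d=16): x=-14.0000 theta=-0.5000
After 2 (thin lens f=20): x=-14.0000 theta=0.2000
After 3 (propagate distance d=36): x=-6.8000 theta=0.2000
After 4 (thin lens f=-55): x=-6.8000 theta=21/275 (≈0.0764)
After 5 (propagate distance d=39): x=-1051/275 (≈-3.8218) theta=21/275 (≈0.0764)
After 6 (thin lens f=14): x=-1051/275 (≈-3.8218) theta=269/770 (≈0.3494)
After 7 (propagate distance d=48 (to screen)): x=24923/1925 (≈12.9470) theta=269/770 (≈0.3494)
|theta_initial|=0.5000 |theta_final|=269/770 (≈0.3494) -> not increased

Answer: no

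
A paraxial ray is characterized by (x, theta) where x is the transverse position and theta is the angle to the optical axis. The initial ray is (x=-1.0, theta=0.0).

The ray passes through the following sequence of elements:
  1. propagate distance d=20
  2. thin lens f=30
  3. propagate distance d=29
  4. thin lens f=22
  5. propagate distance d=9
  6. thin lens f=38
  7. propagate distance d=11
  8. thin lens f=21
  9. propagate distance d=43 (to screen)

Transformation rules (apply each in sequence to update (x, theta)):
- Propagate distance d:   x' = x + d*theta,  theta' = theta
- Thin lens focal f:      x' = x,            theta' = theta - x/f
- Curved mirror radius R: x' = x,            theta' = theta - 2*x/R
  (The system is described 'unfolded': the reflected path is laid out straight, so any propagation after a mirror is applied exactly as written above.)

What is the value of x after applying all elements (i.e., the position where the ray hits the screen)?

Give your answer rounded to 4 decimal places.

Answer: 0.5711

Derivation:
Initial: x=-1.0000 theta=0.0000
After 1 (propagate distance d=20): x=-1.0000 theta=0.0000
After 2 (thin lens f=30): x=-1.0000 theta=1/30 (≈0.0333)
After 3 (propagate distance d=29): x=-1/30 (≈-0.0333) theta=1/30 (≈0.0333)
After 4 (thin lens f=22): x=-1/30 (≈-0.0333) theta=23/660 (≈0.0348)
After 5 (propagate distance d=9): x=37/132 (≈0.2803) theta=23/660 (≈0.0348)
After 6 (thin lens f=38): x=37/132 (≈0.2803) theta=689/25080 (≈0.0275)
After 7 (propagate distance d=11): x=14609/25080 (≈0.5825) theta=689/25080 (≈0.0275)
After 8 (thin lens f=21): x=14609/25080 (≈0.5825) theta=-1/3762 (≈-0.0003)
After 9 (propagate distance d=43 (to screen)): x=42967/75240 (≈0.5711) theta=-1/3762 (≈-0.0003)
Rounded to 4 decimal places: x = 0.5711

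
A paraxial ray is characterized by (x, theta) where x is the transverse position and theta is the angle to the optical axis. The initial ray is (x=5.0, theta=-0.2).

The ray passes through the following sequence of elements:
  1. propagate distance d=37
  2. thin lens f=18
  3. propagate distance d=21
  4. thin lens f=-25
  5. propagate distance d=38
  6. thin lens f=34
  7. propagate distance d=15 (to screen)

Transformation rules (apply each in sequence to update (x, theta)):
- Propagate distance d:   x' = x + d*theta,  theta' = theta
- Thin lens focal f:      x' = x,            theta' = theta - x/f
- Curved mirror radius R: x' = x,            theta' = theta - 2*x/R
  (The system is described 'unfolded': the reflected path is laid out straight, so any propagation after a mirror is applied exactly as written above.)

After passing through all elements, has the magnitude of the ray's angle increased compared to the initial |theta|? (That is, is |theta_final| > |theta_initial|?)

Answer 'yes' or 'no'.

Answer: no

Derivation:
Initial: x=5.0000 theta=-0.2000
After 1 (propagate distance d=37): x=-2.4000 theta=-0.2000
After 2 (thin lens f=18): x=-2.4000 theta=-1/15 (≈-0.0667)
After 3 (propagate distance d=21): x=-3.8000 theta=-1/15 (≈-0.0667)
After 4 (thin lens f=-25): x=-3.8000 theta=-82/375 (≈-0.2187)
After 5 (propagate distance d=38): x=-4541/375 (≈-12.1093) theta=-82/375 (≈-0.2187)
After 6 (thin lens f=34): x=-4541/375 (≈-12.1093) theta=1753/12750 (≈0.1375)
After 7 (propagate distance d=15 (to screen)): x=-128099/12750 (≈-10.0470) theta=1753/12750 (≈0.1375)
|theta_initial|=0.2000 |theta_final|=1753/12750 (≈0.1375) -> not increased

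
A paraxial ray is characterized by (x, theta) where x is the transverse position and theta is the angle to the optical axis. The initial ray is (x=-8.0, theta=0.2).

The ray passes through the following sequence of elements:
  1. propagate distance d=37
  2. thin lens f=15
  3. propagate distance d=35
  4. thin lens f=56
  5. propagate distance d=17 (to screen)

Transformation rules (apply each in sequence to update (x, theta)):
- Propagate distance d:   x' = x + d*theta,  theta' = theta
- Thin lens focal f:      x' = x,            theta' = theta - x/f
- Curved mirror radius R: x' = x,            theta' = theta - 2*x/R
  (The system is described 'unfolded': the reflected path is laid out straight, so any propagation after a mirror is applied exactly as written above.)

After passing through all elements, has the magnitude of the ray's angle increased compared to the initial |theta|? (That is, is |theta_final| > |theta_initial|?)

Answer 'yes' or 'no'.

Answer: no

Derivation:
Initial: x=-8.0000 theta=0.2000
After 1 (propagate distance d=37): x=-0.6000 theta=0.2000
After 2 (thin lens f=15): x=-0.6000 theta=0.2400
After 3 (propagate distance d=35): x=7.8000 theta=0.2400
After 4 (thin lens f=56): x=7.8000 theta=141/1400 (≈0.1007)
After 5 (propagate distance d=17 (to screen)): x=13317/1400 (≈9.5121) theta=141/1400 (≈0.1007)
|theta_initial|=0.2000 |theta_final|=141/1400 (≈0.1007) -> not increased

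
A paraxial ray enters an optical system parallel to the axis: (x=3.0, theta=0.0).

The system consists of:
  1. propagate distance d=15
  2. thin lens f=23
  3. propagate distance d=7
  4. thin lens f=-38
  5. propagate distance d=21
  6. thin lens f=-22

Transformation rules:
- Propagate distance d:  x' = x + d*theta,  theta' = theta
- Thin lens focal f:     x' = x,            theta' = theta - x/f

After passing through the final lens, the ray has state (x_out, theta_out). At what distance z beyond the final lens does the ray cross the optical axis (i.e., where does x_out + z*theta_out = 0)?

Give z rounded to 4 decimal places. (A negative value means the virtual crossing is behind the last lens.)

Initial: x=3.0000 theta=0.0000
After 1 (propagate distance d=15): x=3.0000 theta=0.0000
After 2 (thin lens f=23): x=3.0000 theta=-3/23 (≈-0.1304)
After 3 (propagate distance d=7): x=48/23 (≈2.0870) theta=-3/23 (≈-0.1304)
After 4 (thin lens f=-38): x=48/23 (≈2.0870) theta=-33/437 (≈-0.0755)
After 5 (propagate distance d=21): x=219/437 (≈0.5011) theta=-33/437 (≈-0.0755)
After 6 (thin lens f=-22): x=219/437 (≈0.5011) theta=-507/9614 (≈-0.0527)
z_focus = -x_out/theta_out = -(219/437)/(-507/9614) = 1606/169 ≈ 9.5030
Rounded to 4 decimal places: z = 9.5030

Answer: 9.5030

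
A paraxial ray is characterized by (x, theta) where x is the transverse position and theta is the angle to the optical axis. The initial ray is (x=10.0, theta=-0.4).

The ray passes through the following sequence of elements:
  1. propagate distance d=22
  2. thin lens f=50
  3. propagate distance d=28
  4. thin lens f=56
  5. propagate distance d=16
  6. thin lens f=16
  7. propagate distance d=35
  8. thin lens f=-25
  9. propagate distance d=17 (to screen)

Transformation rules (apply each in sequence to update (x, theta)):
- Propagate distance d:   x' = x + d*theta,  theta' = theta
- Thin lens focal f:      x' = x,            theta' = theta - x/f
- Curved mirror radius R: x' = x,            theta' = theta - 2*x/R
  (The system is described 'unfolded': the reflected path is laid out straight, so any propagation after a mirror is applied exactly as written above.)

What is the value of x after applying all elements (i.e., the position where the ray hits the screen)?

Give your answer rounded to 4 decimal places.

Answer: 26.3551

Derivation:
Initial: x=10.0000 theta=-0.4000
After 1 (propagate distance d=22): x=1.2000 theta=-0.4000
After 2 (thin lens f=50): x=1.2000 theta=-0.4240
After 3 (propagate distance d=28): x=-10.6720 theta=-0.4240
After 4 (thin lens f=56): x=-10.6720 theta=-817/3500 (≈-0.2334)
After 5 (propagate distance d=16): x=-12606/875 (≈-14.4069) theta=-817/3500 (≈-0.2334)
After 6 (thin lens f=16): x=-12606/875 (≈-14.4069) theta=0.6670
After 7 (propagate distance d=35): x=62567/7000 (≈8.9381) theta=0.6670
After 8 (thin lens f=-25): x=62567/7000 (≈8.9381) theta=44823/43750 (≈1.0245)
After 9 (propagate distance d=17 (to screen)): x=658877/25000 (≈26.3551) theta=44823/43750 (≈1.0245)
Rounded to 4 decimal places: x = 26.3551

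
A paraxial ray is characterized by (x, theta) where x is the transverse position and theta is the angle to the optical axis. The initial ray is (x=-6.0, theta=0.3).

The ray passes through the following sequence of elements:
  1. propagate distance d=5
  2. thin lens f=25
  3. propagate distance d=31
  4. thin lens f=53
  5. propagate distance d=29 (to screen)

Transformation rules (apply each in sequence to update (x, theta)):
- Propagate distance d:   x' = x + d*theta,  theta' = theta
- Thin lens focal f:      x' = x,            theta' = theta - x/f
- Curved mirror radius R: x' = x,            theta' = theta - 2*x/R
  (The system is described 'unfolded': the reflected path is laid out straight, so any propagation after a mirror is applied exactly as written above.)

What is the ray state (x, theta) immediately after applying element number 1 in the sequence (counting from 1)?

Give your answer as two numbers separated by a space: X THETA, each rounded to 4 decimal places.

Answer: -4.5000 0.3000

Derivation:
Initial: x=-6.0000 theta=0.3000
After 1 (propagate distance d=5): x=-4.5000 theta=0.3000
Rounded to 4 decimal places: x = -4.5000, theta = 0.3000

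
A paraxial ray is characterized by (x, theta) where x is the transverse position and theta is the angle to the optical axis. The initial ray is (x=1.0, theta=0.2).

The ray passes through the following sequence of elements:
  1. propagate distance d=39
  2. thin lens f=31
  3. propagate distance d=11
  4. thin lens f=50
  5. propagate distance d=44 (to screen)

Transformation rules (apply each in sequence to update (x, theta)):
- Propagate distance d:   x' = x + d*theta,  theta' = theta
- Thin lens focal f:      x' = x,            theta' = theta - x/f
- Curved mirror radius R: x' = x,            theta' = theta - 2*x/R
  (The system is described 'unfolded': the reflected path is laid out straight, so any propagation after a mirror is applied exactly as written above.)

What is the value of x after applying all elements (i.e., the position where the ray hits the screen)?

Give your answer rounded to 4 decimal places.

Initial: x=1.0000 theta=0.2000
After 1 (propagate distance d=39): x=8.8000 theta=0.2000
After 2 (thin lens f=31): x=8.8000 theta=-13/155 (≈-0.0839)
After 3 (propagate distance d=11): x=1221/155 (≈7.8774) theta=-13/155 (≈-0.0839)
After 4 (thin lens f=50): x=1221/155 (≈7.8774) theta=-1871/7750 (≈-0.2414)
After 5 (propagate distance d=44 (to screen)): x=-10637/3875 (≈-2.7450) theta=-1871/7750 (≈-0.2414)
Rounded to 4 decimal places: x = -2.7450

Answer: -2.7450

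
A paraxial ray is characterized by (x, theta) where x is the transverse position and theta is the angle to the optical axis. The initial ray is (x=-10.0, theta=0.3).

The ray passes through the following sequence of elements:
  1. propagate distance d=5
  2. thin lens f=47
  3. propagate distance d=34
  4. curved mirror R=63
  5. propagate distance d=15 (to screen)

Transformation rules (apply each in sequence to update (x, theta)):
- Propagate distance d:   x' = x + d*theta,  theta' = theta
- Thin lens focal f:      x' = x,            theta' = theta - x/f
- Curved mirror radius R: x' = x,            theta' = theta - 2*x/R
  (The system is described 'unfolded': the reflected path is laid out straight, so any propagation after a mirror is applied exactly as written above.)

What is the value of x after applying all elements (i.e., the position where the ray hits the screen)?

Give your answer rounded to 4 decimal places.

Answer: 11.3241

Derivation:
Initial: x=-10.0000 theta=0.3000
After 1 (propagate distance d=5): x=-8.5000 theta=0.3000
After 2 (thin lens f=47): x=-8.5000 theta=113/235 (≈0.4809)
After 3 (propagate distance d=34): x=3689/470 (≈7.8489) theta=113/235 (≈0.4809)
After 4 (curved mirror R=63): x=3689/470 (≈7.8489) theta=98/423 (≈0.2317)
After 5 (propagate distance d=15 (to screen)): x=15967/1410 (≈11.3241) theta=98/423 (≈0.2317)
Rounded to 4 decimal places: x = 11.3241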